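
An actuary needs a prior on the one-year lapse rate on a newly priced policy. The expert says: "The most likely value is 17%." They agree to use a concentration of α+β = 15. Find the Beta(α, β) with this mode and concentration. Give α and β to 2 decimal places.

For α,β > 1 the Beta mode is (α−1)/(α+β−2). With α+β = 15, the mode is (α−1)/13.
Set (α−1)/13 = 0.17 → α = 1 + 0.17·13 = 3.21.
β = 15 − α = 11.79.

α = 3.21, β = 11.79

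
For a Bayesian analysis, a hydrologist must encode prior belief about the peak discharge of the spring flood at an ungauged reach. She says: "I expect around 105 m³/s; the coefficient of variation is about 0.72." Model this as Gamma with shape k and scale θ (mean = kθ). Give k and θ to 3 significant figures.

For Gamma(k, scale θ): mean = kθ, variance = kθ², so CV = 1/√k.
CV = 0.72, hence k = 1/CV² = 1.93.
Then θ = mean/k = 105/1.93 = 54.4.

k ≈ 1.93, θ ≈ 54.4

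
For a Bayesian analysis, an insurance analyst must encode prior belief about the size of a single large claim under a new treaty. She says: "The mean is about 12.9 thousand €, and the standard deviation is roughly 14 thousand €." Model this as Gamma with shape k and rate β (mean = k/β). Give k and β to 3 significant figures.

k ≈ 0.849, β ≈ 0.0658

For Gamma(k, rate β): mean = k/β, variance = k/β², so CV = 1/√k.
CV = SD/mean = 14/12.9 = 1.085, hence k = 1/CV² = 0.849.
Then β = k/mean = 0.849/12.9 = 0.0658.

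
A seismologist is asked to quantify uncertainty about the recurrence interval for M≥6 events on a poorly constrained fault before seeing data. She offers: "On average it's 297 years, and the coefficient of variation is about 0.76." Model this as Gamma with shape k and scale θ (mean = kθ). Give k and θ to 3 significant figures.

For Gamma(k, scale θ): mean = kθ, variance = kθ², so CV = 1/√k.
CV = 0.76, hence k = 1/CV² = 1.73.
Then θ = mean/k = 297/1.73 = 172.

k ≈ 1.73, θ ≈ 172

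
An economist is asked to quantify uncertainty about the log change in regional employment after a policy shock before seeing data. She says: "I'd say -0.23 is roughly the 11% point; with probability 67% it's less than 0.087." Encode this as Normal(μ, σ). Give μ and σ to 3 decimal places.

For Normal(μ,σ), the p-quantile is μ + z_p·σ. Here z_{0.11} = -1.227, z_{0.67} = 0.4399.
So -0.23 = μ − 1.227σ and 0.087 = μ + 0.4399σ.
Subtracting: σ = (0.087 − -0.23)/(0.4399 − (-1.227)) = 0.190.
Then μ = -0.23 − (-1.227)·0.190 = 0.003.

μ = 0.003, σ = 0.190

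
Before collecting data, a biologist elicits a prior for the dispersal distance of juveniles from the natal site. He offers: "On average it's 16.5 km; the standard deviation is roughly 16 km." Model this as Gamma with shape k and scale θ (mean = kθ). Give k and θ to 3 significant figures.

k ≈ 1.06, θ ≈ 15.5

For Gamma(k, scale θ): mean = kθ, variance = kθ², so CV = 1/√k.
CV = SD/mean = 16/16.5 = 0.9697, hence k = 1/CV² = 1.06.
Then θ = mean/k = 16.5/1.06 = 15.5.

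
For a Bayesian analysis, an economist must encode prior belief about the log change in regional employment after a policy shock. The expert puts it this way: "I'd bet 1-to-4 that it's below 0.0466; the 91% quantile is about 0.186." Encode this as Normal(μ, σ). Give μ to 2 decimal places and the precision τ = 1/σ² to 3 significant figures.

The p-quantile of Normal(μ,σ) is μ + z_p·σ, with z_{0.2} = -0.8416 and z_{0.91} = 1.341.
Eliminate σ: μ = (z₂·x₁ − z₁·x₂)/(z₂ − z₁) = (1.341·0.0466 − (-0.8416)·0.186)/2.182 = 0.10.
Then σ = (x₂ − x₁)/(z₂ − z₁) = (0.186 − 0.0466)/2.182 = 0.06.
Precision τ = 1/σ² = 1/0.06388² = 245.

μ = 0.10, τ = 245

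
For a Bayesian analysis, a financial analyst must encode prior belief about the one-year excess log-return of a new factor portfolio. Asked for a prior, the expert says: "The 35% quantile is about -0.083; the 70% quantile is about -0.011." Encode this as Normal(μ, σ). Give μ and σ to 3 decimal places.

μ = -0.053, σ = 0.079

For Normal(μ,σ), the p-quantile is μ + z_p·σ. Here z_{0.35} = -0.3853, z_{0.7} = 0.5244.
So -0.083 = μ − 0.3853σ and -0.011 = μ + 0.5244σ.
Subtracting: σ = (-0.011 − -0.083)/(0.5244 − (-0.3853)) = 0.079.
Then μ = -0.083 − (-0.3853)·0.079 = -0.053.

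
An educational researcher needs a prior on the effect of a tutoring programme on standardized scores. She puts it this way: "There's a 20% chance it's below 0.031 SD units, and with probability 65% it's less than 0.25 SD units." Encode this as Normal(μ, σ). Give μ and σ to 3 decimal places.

μ = 0.181, σ = 0.178

The p-quantile of Normal(μ,σ) is μ + z_p·σ, with z_{0.2} = -0.8416 and z_{0.65} = 0.3853.
Eliminate σ: μ = (z₂·x₁ − z₁·x₂)/(z₂ − z₁) = (0.3853·0.031 − (-0.8416)·0.25)/1.227 = 0.181.
Then σ = (x₂ − x₁)/(z₂ − z₁) = (0.25 − 0.031)/1.227 = 0.178.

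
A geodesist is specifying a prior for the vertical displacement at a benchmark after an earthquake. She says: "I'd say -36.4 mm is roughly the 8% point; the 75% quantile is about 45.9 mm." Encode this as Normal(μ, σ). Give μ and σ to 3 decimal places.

μ = 19.207, σ = 39.576

For Normal(μ,σ), the p-quantile is μ + z_p·σ. Here z_{0.08} = -1.405, z_{0.75} = 0.6745.
So -36.4 = μ − 1.405σ and 45.9 = μ + 0.6745σ.
Subtracting: σ = (45.9 − -36.4)/(0.6745 − (-1.405)) = 39.576.
Then μ = -36.4 − (-1.405)·39.576 = 19.207.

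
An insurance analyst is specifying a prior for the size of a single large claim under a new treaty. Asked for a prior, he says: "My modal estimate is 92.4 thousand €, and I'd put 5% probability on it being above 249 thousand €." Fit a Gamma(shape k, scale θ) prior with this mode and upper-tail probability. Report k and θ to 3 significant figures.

Gamma(k,θ) with k>1 has mode (k−1)θ, so θ = 92.4/(k−1).
Need P(X < 249) = 0.95 with θ tied to k this way. Start at k = 2, θ = 92.4: P(X<249) ≈ 0.750.
Too low — raise k to concentrate. Iterating converges to k ≈ 3.74.
Then θ = 92.4/(3.74−1) ≈ 33.7.

k ≈ 3.74, θ ≈ 33.7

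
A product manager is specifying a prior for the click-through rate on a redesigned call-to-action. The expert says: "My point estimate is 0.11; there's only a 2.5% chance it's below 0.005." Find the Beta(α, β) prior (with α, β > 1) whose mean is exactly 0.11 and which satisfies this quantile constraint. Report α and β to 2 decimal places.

With mean 0.11 fixed, write α = 0.11s, β = 0.89s where s = α+β.
Need P(θ < 0.005) = 0.025 under Beta(0.11s, 0.89s). Normal approximation: (q−m)/√(m(1−m)/s) ≈ z_{0.025} = -1.96, so s ≈ 0.11·0.89·(-1.96)²/(0.005−0.11)² = 34.1.
At s = 34.1: P(θ<0.005) ≈ 0.000. Adjusting to match 0.025 gives s ≈ 10.73.
So α = 0.11·10.73 ≈ 1.18, β = 0.89·10.73 ≈ 9.55.

α ≈ 1.18, β ≈ 9.55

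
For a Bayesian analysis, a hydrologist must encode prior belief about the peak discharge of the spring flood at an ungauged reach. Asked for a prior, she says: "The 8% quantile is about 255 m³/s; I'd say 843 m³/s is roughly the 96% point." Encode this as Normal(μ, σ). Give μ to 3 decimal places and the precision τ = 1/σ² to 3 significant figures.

μ = 516.801, τ = 2.88e-05

The p-quantile of Normal(μ,σ) is μ + z_p·σ, with z_{0.08} = -1.405 and z_{0.96} = 1.751.
Eliminate σ: μ = (z₂·x₁ − z₁·x₂)/(z₂ − z₁) = (1.751·255 − (-1.405)·843)/3.156 = 516.801.
Then σ = (x₂ − x₁)/(z₂ − z₁) = (843 − 255)/3.156 = 186.326.
Precision τ = 1/σ² = 1/186.3² = 2.88e-05.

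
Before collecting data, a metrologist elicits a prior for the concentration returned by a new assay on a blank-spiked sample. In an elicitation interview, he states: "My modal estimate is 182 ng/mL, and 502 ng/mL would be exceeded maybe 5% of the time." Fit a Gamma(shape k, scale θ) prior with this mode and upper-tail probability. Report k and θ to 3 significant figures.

k ≈ 3.61, θ ≈ 69.8

Gamma(k,θ) with k>1 has mode (k−1)θ, so θ = 182/(k−1).
Need P(X < 502) = 0.95 with θ tied to k this way. Start at k = 2, θ = 182: P(X<502) ≈ 0.762.
Too low — raise k to concentrate. Iterating converges to k ≈ 3.61.
Then θ = 182/(3.61−1) ≈ 69.8.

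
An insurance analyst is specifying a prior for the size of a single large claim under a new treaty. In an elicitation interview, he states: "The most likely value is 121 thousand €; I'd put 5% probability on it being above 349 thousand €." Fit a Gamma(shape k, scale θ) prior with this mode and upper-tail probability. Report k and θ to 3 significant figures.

k ≈ 3.38, θ ≈ 50.9

Gamma(k,θ) with k>1 has mode (k−1)θ, so θ = 121/(k−1).
Need P(X < 349) = 0.95 with θ tied to k this way. Start at k = 2, θ = 121: P(X<349) ≈ 0.783.
Too low — raise k to concentrate. Iterating converges to k ≈ 3.38.
Then θ = 121/(3.38−1) ≈ 50.9.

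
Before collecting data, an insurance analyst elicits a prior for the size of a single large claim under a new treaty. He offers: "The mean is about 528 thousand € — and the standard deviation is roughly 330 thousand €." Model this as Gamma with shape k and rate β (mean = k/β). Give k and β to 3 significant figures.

For Gamma(k, rate β): mean = k/β, variance = k/β², so CV = 1/√k.
CV = SD/mean = 330/528 = 0.625, hence k = 1/CV² = 2.56.
Then β = k/mean = 2.56/528 = 0.00485.

k ≈ 2.56, β ≈ 0.00485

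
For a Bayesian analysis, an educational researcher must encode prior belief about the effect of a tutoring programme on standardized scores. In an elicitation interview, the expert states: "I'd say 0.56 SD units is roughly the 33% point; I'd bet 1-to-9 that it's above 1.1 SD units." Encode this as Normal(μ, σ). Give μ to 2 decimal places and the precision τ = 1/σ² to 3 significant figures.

μ = 0.70, τ = 10.2

The p-quantile of Normal(μ,σ) is μ + z_p·σ, with z_{0.33} = -0.4399 and z_{0.9} = 1.282.
Eliminate σ: μ = (z₂·x₁ − z₁·x₂)/(z₂ − z₁) = (1.282·0.56 − (-0.4399)·1.1)/1.721 = 0.70.
Then σ = (x₂ − x₁)/(z₂ − z₁) = (1.1 − 0.56)/1.721 = 0.31.
Precision τ = 1/σ² = 1/0.3137² = 10.2.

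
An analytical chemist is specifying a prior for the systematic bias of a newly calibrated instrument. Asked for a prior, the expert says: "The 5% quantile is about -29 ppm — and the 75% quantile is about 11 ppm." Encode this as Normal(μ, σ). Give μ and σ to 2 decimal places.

The p-quantile of Normal(μ,σ) is μ + z_p·σ, with z_{0.05} = -1.645 and z_{0.75} = 0.6745.
Eliminate σ: μ = (z₂·x₁ − z₁·x₂)/(z₂ − z₁) = (0.6745·-29 − (-1.645)·11)/2.319 = -0.63.
Then σ = (x₂ − x₁)/(z₂ − z₁) = (11 − -29)/2.319 = 17.25.

μ = -0.63, σ = 17.25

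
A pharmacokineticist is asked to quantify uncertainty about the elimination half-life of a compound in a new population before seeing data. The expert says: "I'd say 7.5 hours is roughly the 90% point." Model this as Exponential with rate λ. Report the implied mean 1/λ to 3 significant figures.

mean ≈ 3.26 hours

P(T < 7.5) = 1 − e^(−λ·7.5) = 0.9, so λ = −ln(1−0.9)/7.5 = −ln(0.1)/7.5 = 0.307.
Mean = 1/λ = 3.26 hours.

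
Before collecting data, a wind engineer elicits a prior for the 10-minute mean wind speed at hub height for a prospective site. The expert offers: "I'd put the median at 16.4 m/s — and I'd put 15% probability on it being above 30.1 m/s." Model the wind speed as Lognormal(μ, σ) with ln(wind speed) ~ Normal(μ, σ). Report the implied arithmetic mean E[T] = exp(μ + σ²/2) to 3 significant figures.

E[T] ≈ 19.5 m/s

If T ~ Lognormal(μ,σ) then ln T ~ Normal(μ,σ), so the p-quantile of ln T is μ + z_p·σ.
ln(16.4) = 2.797 and ln(30.1) = 3.405; z_{0.5} = 0, z_{0.85} = 1.036.
σ = (3.405 − 2.797)/(1.036 − (0)) = 0.586.
μ = 2.797 − (0)·0.586 = 2.797.
E[T] = exp(μ + σ²/2) = exp(2.797 + 0.1716) = 19.5 m/s.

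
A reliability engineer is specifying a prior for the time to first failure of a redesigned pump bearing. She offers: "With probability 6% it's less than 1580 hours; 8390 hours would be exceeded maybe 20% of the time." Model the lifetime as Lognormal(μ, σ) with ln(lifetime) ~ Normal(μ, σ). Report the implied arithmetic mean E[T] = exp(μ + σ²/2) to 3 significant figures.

If T ~ Lognormal(μ,σ) then ln T ~ Normal(μ,σ), so the p-quantile of ln T is μ + z_p·σ.
ln(1580) = 7.365 and ln(8390) = 9.035; z_{0.06} = -1.555, z_{0.8} = 0.8416.
σ = (9.035 − 7.365)/(0.8416 − (-1.555)) = 0.697.
μ = 7.365 − (-1.555)·0.697 = 8.448.
E[T] = exp(μ + σ²/2) = exp(8.448 + 0.2427) = 5950 hours.

E[T] ≈ 5950 hours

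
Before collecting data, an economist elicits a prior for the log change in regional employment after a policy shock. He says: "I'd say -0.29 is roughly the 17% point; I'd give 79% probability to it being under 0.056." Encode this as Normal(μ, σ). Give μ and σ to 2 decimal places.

μ = -0.10, σ = 0.20

For Normal(μ,σ), the p-quantile is μ + z_p·σ. Here z_{0.17} = -0.9542, z_{0.79} = 0.8064.
So -0.29 = μ − 0.9542σ and 0.056 = μ + 0.8064σ.
Subtracting: σ = (0.056 − -0.29)/(0.8064 − (-0.9542)) = 0.20.
Then μ = -0.29 − (-0.9542)·0.20 = -0.10.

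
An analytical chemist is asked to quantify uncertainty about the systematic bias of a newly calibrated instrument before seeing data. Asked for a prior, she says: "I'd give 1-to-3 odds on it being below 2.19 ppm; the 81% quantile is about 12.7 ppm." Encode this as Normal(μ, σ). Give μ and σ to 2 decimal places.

For Normal(μ,σ), the p-quantile is μ + z_p·σ. Here z_{0.25} = -0.6745, z_{0.81} = 0.8779.
So 2.19 = μ − 0.6745σ and 12.7 = μ + 0.8779σ.
Subtracting: σ = (12.7 − 2.19)/(0.8779 − (-0.6745)) = 6.77.
Then μ = 2.19 − (-0.6745)·6.77 = 6.76.

μ = 6.76, σ = 6.77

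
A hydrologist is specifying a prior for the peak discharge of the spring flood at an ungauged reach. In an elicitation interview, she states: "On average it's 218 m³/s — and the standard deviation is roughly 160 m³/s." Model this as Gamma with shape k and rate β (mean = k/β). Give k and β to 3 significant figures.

For Gamma(k, rate β): mean = k/β, variance = k/β², so CV = 1/√k.
CV = SD/mean = 160/218 = 0.7339, hence k = 1/CV² = 1.86.
Then β = k/mean = 1.86/218 = 0.00852.

k ≈ 1.86, β ≈ 0.00852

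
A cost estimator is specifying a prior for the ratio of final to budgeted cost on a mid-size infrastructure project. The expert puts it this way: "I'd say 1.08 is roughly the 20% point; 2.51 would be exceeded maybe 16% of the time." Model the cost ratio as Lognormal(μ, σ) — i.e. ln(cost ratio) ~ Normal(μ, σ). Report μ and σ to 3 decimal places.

μ ≈ 0.464, σ ≈ 0.459

If T ~ Lognormal(μ,σ) then ln T ~ Normal(μ,σ), so the p-quantile of ln T is μ + z_p·σ.
ln(1.08) = 0.07696 and ln(2.51) = 0.9203; z_{0.2} = -0.8416, z_{0.84} = 0.9945.
σ = (0.9203 − 0.07696)/(0.9945 − (-0.8416)) = 0.459.
μ = 0.07696 − (-0.8416)·0.459 = 0.464.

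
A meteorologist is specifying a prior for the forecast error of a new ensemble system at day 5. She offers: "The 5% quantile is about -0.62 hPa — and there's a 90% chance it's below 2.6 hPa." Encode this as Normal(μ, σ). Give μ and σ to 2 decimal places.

μ = 1.19, σ = 1.10

For Normal(μ,σ), the p-quantile is μ + z_p·σ. Here z_{0.05} = -1.645, z_{0.9} = 1.282.
So -0.62 = μ − 1.645σ and 2.6 = μ + 1.282σ.
Subtracting: σ = (2.6 − -0.62)/(1.282 − (-1.645)) = 1.10.
Then μ = -0.62 − (-1.645)·1.10 = 1.19.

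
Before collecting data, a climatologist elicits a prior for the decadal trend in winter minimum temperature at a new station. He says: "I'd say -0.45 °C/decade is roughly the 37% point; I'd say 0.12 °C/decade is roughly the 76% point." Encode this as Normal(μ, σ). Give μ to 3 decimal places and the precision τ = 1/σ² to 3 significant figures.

For Normal(μ,σ), the p-quantile is μ + z_p·σ. Here z_{0.37} = -0.3319, z_{0.76} = 0.7063.
So -0.45 = μ − 0.3319σ and 0.12 = μ + 0.7063σ.
Subtracting: σ = (0.12 − -0.45)/(0.7063 − (-0.3319)) = 0.549.
Then μ = -0.45 − (-0.3319)·0.549 = -0.268.
Precision τ = 1/σ² = 1/0.5491² = 3.32.

μ = -0.268, τ = 3.32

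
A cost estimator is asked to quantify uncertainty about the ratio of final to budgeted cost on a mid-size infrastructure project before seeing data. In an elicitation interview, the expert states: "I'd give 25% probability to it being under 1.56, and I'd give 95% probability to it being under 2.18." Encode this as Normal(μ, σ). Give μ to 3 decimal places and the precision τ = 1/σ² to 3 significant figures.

The p-quantile of Normal(μ,σ) is μ + z_p·σ, with z_{0.25} = -0.6745 and z_{0.95} = 1.645.
Eliminate σ: μ = (z₂·x₁ − z₁·x₂)/(z₂ − z₁) = (1.645·1.56 − (-0.6745)·2.18)/2.319 = 1.740.
Then σ = (x₂ − x₁)/(z₂ − z₁) = (2.18 − 1.56)/2.319 = 0.267.
Precision τ = 1/σ² = 1/0.2673² = 14.

μ = 1.740, τ = 14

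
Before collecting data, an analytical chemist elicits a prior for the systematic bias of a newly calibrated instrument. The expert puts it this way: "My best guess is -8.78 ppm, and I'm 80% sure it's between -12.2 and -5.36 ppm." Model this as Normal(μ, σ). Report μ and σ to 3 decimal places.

μ = -8.780, σ = 2.669

A symmetric 80% interval runs μ ± z·σ with z = 1.282.
Half-width = 3.42, so σ = 3.42/1.282 = 2.669.
μ is the stated best guess, -8.780.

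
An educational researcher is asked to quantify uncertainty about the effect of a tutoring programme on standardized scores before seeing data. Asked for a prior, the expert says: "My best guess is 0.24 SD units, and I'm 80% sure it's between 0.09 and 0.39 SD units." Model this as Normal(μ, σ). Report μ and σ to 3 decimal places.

μ = 0.240, σ = 0.117

A symmetric 80% interval runs μ ± z·σ with z = 1.282.
Half-width = 0.15, so σ = 0.15/1.282 = 0.117.
μ is the stated best guess, 0.240.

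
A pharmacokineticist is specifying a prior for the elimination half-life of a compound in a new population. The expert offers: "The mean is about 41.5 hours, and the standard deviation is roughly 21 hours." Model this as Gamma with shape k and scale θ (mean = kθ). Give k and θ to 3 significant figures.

For Gamma(k, scale θ): mean = kθ, variance = kθ², so CV = 1/√k.
CV = SD/mean = 21/41.5 = 0.506, hence k = 1/CV² = 3.91.
Then θ = mean/k = 41.5/3.91 = 10.6.

k ≈ 3.91, θ ≈ 10.6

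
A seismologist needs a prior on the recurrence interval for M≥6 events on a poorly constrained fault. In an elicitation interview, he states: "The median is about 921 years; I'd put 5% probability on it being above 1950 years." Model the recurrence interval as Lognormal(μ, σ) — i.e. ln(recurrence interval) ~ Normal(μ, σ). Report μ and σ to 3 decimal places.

μ ≈ 6.825, σ ≈ 0.456

If T ~ Lognormal(μ,σ) then ln T ~ Normal(μ,σ), so the p-quantile of ln T is μ + z_p·σ.
ln(921) = 6.825 and ln(1950) = 7.576; z_{0.5} = 0, z_{0.95} = 1.645.
σ = (7.576 − 6.825)/(1.645 − (0)) = 0.456.
μ = 6.825 − (0)·0.456 = 6.825.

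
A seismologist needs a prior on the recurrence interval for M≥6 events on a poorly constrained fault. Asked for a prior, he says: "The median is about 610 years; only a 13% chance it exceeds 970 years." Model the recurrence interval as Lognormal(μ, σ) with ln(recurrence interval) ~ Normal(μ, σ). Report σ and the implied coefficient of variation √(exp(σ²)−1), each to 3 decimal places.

If T ~ Lognormal(μ,σ) then ln T ~ Normal(μ,σ), so the p-quantile of ln T is μ + z_p·σ.
ln(610) = 6.413 and ln(970) = 6.877; z_{0.5} = 0, z_{0.87} = 1.126.
σ = (6.877 − 6.413)/(1.126 − (0)) = 0.412.
μ = 6.413 − (0)·0.412 = 6.413.
CV = √(exp(σ²)−1) = √(exp(0.1696)−1) = 0.430.

σ ≈ 0.412, CV ≈ 0.430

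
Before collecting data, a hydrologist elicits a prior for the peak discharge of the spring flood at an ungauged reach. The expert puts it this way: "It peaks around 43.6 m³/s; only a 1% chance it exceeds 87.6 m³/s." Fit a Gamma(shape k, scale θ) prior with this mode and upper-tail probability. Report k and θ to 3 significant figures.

k ≈ 11.1, θ ≈ 4.33

Gamma(k,θ) with k>1 has mode (k−1)θ, so θ = 43.6/(k−1).
Need P(X < 87.6) = 0.99 with θ tied to k this way. Start at k = 2, θ = 43.6: P(X<87.6) ≈ 0.596.
Too low — raise k to concentrate. Iterating converges to k ≈ 11.1.
Then θ = 43.6/(11.1−1) ≈ 4.33.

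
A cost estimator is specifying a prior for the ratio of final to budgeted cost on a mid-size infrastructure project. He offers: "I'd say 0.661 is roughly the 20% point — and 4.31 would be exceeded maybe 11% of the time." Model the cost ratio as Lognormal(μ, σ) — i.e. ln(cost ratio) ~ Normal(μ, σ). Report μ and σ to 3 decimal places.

μ ≈ 0.349, σ ≈ 0.907

If T ~ Lognormal(μ,σ) then ln T ~ Normal(μ,σ), so the p-quantile of ln T is μ + z_p·σ.
ln(0.661) = -0.414 and ln(4.31) = 1.461; z_{0.2} = -0.8416, z_{0.89} = 1.227.
σ = (1.461 − -0.414)/(1.227 − (-0.8416)) = 0.907.
μ = -0.414 − (-0.8416)·0.907 = 0.349.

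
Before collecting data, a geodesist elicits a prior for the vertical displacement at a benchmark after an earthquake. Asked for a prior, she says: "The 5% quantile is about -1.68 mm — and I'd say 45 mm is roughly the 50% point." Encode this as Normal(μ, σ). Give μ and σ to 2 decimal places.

For Normal(μ,σ), the p-quantile is μ + z_p·σ. Here z_{0.05} = -1.645, z_{0.5} = 0.
So -1.68 = μ − 1.645σ and 45 = μ + 0σ.
Subtracting: σ = (45 − -1.68)/(0 − (-1.645)) = 28.38.
Then μ = -1.68 − (-1.645)·28.38 = 45.00.

μ = 45.00, σ = 28.38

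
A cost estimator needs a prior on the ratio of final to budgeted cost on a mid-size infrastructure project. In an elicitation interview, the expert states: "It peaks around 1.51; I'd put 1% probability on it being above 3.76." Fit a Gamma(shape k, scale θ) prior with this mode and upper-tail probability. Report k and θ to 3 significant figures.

k ≈ 6.64, θ ≈ 0.268

Gamma(k,θ) with k>1 has mode (k−1)θ, so θ = 1.51/(k−1).
Need P(X < 3.76) = 0.99 with θ tied to k this way. Start at k = 2, θ = 1.51: P(X<3.76) ≈ 0.711.
Too low — raise k to concentrate. Iterating converges to k ≈ 6.64.
Then θ = 1.51/(6.64−1) ≈ 0.268.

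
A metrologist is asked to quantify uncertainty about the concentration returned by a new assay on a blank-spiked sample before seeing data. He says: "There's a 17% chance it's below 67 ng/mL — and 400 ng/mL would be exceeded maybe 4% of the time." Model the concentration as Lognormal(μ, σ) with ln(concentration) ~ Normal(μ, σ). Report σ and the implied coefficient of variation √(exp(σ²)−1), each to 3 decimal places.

If T ~ Lognormal(μ,σ) then ln T ~ Normal(μ,σ), so the p-quantile of ln T is μ + z_p·σ.
ln(67) = 4.205 and ln(400) = 5.991; z_{0.17} = -0.9542, z_{0.96} = 1.751.
σ = (5.991 − 4.205)/(1.751 − (-0.9542)) = 0.661.
μ = 4.205 − (-0.9542)·0.661 = 4.835.
CV = √(exp(σ²)−1) = √(exp(0.4364)−1) = 0.740.

σ ≈ 0.661, CV ≈ 0.740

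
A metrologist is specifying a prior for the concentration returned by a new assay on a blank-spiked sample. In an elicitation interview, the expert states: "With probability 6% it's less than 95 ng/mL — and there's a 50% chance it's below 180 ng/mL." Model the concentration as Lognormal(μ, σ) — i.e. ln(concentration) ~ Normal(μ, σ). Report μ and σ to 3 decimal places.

If T ~ Lognormal(μ,σ) then ln T ~ Normal(μ,σ), so the p-quantile of ln T is μ + z_p·σ.
ln(95) = 4.554 and ln(180) = 5.193; z_{0.06} = -1.555, z_{0.5} = 0.
σ = (5.193 − 4.554)/(0 − (-1.555)) = 0.411.
μ = 4.554 − (-1.555)·0.411 = 5.193.

μ ≈ 5.193, σ ≈ 0.411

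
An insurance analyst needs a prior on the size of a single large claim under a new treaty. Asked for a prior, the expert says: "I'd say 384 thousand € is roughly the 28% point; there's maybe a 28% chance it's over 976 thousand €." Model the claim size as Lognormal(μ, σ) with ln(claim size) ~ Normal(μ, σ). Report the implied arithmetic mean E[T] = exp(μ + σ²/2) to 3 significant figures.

E[T] ≈ 843 thousand €

If T ~ Lognormal(μ,σ) then ln T ~ Normal(μ,σ), so the p-quantile of ln T is μ + z_p·σ.
ln(384) = 5.951 and ln(976) = 6.883; z_{0.28} = -0.5828, z_{0.72} = 0.5828.
σ = (6.883 − 5.951)/(0.5828 − (-0.5828)) = 0.800.
μ = 5.951 − (-0.5828)·0.800 = 6.417.
E[T] = exp(μ + σ²/2) = exp(6.417 + 0.3202) = 843 thousand €.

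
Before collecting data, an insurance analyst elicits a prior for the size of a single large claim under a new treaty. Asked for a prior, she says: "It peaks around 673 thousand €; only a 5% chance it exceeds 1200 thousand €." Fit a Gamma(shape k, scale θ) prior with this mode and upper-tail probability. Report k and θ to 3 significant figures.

Gamma(k,θ) with k>1 has mode (k−1)θ, so θ = 673/(k−1).
Need P(X < 1200) = 0.95 with θ tied to k this way. Start at k = 2, θ = 673: P(X<1200) ≈ 0.532.
Too low — raise k to concentrate. Iterating converges to k ≈ 9.34.
Then θ = 673/(9.34−1) ≈ 80.7.

k ≈ 9.34, θ ≈ 80.7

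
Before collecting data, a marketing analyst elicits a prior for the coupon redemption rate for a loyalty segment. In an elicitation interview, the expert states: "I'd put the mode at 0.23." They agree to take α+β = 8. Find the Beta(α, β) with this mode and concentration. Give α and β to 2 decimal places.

α = 2.38, β = 5.62

For α,β > 1 the Beta mode is (α−1)/(α+β−2). With α+β = 8, the mode is (α−1)/6.
Set (α−1)/6 = 0.23 → α = 1 + 0.23·6 = 2.38.
β = 8 − α = 5.62.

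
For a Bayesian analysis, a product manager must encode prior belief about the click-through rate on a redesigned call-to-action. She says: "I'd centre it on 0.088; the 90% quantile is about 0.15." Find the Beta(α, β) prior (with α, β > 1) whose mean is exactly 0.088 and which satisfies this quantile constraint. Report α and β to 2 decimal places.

α ≈ 3.29, β ≈ 34.08

With mean 0.088 fixed, write α = 0.088s, β = 0.912s where s = α+β.
Need P(θ < 0.15) = 0.9 under Beta(0.088s, 0.912s). Normal approximation: (q−m)/√(m(1−m)/s) ≈ z_{0.9} = 1.28, so s ≈ 0.088·0.912·(1.28)²/(0.15−0.088)² = 34.3.
At s = 34.3: P(θ<0.15) ≈ 0.893. Adjusting to match 0.9 gives s ≈ 37.36.
So α = 0.088·37.36 ≈ 3.29, β = 0.912·37.36 ≈ 34.08.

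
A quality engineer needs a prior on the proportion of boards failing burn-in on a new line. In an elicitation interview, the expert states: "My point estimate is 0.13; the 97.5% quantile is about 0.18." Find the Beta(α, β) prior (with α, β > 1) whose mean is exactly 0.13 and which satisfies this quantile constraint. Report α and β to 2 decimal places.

α ≈ 25.85, β ≈ 172.98

With mean 0.13 fixed, write α = 0.13s, β = 0.87s where s = α+β.
Need P(θ < 0.18) = 0.975 under Beta(0.13s, 0.87s). Normal approximation: (q−m)/√(m(1−m)/s) ≈ z_{0.975} = 1.96, so s ≈ 0.13·0.87·(1.96)²/(0.18−0.13)² = 173.8.
At s = 173.8: P(θ<0.18) ≈ 0.967. Adjusting to match 0.975 gives s ≈ 198.83.
So α = 0.13·198.83 ≈ 25.85, β = 0.87·198.83 ≈ 172.98.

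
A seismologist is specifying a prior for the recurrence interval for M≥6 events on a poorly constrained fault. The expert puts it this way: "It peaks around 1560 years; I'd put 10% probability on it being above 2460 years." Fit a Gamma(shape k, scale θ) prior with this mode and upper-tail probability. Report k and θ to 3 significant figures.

k ≈ 10, θ ≈ 173

Gamma(k,θ) with k>1 has mode (k−1)θ, so θ = 1560/(k−1).
Need P(X < 2460) = 0.9 with θ tied to k this way. Start at k = 2, θ = 1560: P(X<2460) ≈ 0.468.
Too low — raise k to concentrate. Iterating converges to k ≈ 10.
Then θ = 1560/(10−1) ≈ 173.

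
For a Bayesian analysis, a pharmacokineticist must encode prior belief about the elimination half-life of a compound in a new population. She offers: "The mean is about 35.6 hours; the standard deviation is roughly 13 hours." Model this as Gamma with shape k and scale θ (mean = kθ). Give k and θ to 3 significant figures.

For Gamma(k, scale θ): mean = kθ, variance = kθ², so CV = 1/√k.
CV = SD/mean = 13/35.6 = 0.3652, hence k = 1/CV² = 7.5.
Then θ = mean/k = 35.6/7.5 = 4.75.

k ≈ 7.5, θ ≈ 4.75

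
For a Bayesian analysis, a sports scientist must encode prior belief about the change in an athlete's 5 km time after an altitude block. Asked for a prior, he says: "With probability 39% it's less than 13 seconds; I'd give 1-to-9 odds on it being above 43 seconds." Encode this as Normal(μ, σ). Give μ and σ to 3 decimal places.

The p-quantile of Normal(μ,σ) is μ + z_p·σ, with z_{0.39} = -0.2793 and z_{0.9} = 1.282.
Eliminate σ: μ = (z₂·x₁ − z₁·x₂)/(z₂ − z₁) = (1.282·13 − (-0.2793)·43)/1.561 = 18.369.
Then σ = (x₂ − x₁)/(z₂ − z₁) = (43 − 13)/1.561 = 19.220.

μ = 18.369, σ = 19.220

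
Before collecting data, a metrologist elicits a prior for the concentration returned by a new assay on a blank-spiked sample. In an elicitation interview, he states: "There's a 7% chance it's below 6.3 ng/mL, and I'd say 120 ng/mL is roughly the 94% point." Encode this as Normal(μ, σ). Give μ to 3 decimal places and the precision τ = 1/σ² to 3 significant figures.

For Normal(μ,σ), the p-quantile is μ + z_p·σ. Here z_{0.07} = -1.476, z_{0.94} = 1.555.
So 6.3 = μ − 1.476σ and 120 = μ + 1.555σ.
Subtracting: σ = (120 − 6.3)/(1.555 − (-1.476)) = 37.518.
Then μ = 6.3 − (-1.476)·37.518 = 61.668.
Precision τ = 1/σ² = 1/37.52² = 0.00071.

μ = 61.668, τ = 0.00071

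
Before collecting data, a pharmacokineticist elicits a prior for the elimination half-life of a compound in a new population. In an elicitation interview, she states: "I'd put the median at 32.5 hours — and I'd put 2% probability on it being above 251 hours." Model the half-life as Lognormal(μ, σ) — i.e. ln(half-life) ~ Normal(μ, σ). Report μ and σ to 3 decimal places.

If T ~ Lognormal(μ,σ) then ln T ~ Normal(μ,σ), so the p-quantile of ln T is μ + z_p·σ.
ln(32.5) = 3.481 and ln(251) = 5.525; z_{0.5} = 0, z_{0.98} = 2.054.
σ = (5.525 − 3.481)/(2.054 − (0)) = 0.995.
μ = 3.481 − (0)·0.995 = 3.481.

μ ≈ 3.481, σ ≈ 0.995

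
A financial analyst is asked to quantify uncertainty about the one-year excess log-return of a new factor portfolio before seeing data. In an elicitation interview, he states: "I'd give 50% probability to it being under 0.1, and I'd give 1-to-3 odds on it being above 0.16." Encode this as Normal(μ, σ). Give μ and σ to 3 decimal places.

The p-quantile of Normal(μ,σ) is μ + z_p·σ, with z_{0.5} = 0 and z_{0.75} = 0.6745.
Eliminate σ: μ = (z₂·x₁ − z₁·x₂)/(z₂ − z₁) = (0.6745·0.1 − (0)·0.16)/0.6745 = 0.100.
Then σ = (x₂ − x₁)/(z₂ − z₁) = (0.16 − 0.1)/0.6745 = 0.089.

μ = 0.100, σ = 0.089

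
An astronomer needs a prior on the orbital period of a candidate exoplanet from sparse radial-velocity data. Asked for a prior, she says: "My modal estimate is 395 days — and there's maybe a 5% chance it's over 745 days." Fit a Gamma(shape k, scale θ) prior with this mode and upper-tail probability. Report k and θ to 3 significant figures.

Gamma(k,θ) with k>1 has mode (k−1)θ, so θ = 395/(k−1).
Need P(X < 745) = 0.95 with θ tied to k this way. Start at k = 2, θ = 395: P(X<745) ≈ 0.562.
Too low — raise k to concentrate. Iterating converges to k ≈ 7.91.
Then θ = 395/(7.91−1) ≈ 57.2.

k ≈ 7.91, θ ≈ 57.2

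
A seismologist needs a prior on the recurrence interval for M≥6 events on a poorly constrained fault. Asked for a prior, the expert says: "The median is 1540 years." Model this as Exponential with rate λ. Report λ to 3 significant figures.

Exponential median = ln 2 / λ, so λ = ln 2 / 1540.0 = 0.00045.

λ ≈ 0.00045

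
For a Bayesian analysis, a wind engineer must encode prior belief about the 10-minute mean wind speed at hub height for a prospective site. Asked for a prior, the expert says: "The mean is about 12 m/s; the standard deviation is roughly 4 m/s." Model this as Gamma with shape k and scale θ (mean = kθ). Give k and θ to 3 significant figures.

For Gamma(k, scale θ): mean = kθ, variance = kθ², so CV = 1/√k.
CV = SD/mean = 4/12 = 0.3333, hence k = 1/CV² = 9.
Then θ = mean/k = 12/9 = 1.33.

k ≈ 9, θ ≈ 1.33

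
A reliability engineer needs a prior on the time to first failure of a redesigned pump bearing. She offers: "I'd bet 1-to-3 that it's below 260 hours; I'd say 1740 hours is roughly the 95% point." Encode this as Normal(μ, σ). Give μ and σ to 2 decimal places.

μ = 690.40, σ = 638.11

For Normal(μ,σ), the p-quantile is μ + z_p·σ. Here z_{0.25} = -0.6745, z_{0.95} = 1.645.
So 260 = μ − 0.6745σ and 1740 = μ + 1.645σ.
Subtracting: σ = (1740 − 260)/(1.645 − (-0.6745)) = 638.11.
Then μ = 260 − (-0.6745)·638.11 = 690.40.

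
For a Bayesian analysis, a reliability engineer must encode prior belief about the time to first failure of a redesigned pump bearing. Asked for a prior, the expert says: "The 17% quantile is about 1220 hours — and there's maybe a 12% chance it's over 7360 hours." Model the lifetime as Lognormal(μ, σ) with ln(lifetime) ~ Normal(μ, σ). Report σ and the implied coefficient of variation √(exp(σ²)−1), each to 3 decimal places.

σ ≈ 0.844, CV ≈ 1.019

If T ~ Lognormal(μ,σ) then ln T ~ Normal(μ,σ), so the p-quantile of ln T is μ + z_p·σ.
ln(1220) = 7.107 and ln(7360) = 8.904; z_{0.17} = -0.9542, z_{0.88} = 1.175.
σ = (8.904 − 7.107)/(1.175 − (-0.9542)) = 0.844.
μ = 7.107 − (-0.9542)·0.844 = 7.912.
CV = √(exp(σ²)−1) = √(exp(0.7125)−1) = 1.019.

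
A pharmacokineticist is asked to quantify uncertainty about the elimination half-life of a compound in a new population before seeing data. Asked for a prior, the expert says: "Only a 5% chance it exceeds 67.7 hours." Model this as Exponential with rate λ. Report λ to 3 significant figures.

λ ≈ 0.0443

P(T > 67.7) = e^(−λ·67.7) = 0.05, so λ = −ln(0.05)/67.7 = 0.0443.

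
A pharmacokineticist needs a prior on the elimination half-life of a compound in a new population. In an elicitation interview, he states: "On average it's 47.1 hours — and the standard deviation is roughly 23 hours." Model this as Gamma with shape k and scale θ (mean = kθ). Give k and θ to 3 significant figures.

For Gamma(k, scale θ): mean = kθ, variance = kθ², so CV = 1/√k.
CV = SD/mean = 23/47.1 = 0.4883, hence k = 1/CV² = 4.19.
Then θ = mean/k = 47.1/4.19 = 11.2.

k ≈ 4.19, θ ≈ 11.2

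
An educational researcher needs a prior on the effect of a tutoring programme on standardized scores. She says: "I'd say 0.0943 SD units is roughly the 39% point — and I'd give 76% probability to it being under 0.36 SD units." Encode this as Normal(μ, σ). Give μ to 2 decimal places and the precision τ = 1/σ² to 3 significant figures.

μ = 0.17, τ = 13.8

For Normal(μ,σ), the p-quantile is μ + z_p·σ. Here z_{0.39} = -0.2793, z_{0.76} = 0.7063.
So 0.0943 = μ − 0.2793σ and 0.36 = μ + 0.7063σ.
Subtracting: σ = (0.36 − 0.0943)/(0.7063 − (-0.2793)) = 0.27.
Then μ = 0.0943 − (-0.2793)·0.27 = 0.17.
Precision τ = 1/σ² = 1/0.2696² = 13.8.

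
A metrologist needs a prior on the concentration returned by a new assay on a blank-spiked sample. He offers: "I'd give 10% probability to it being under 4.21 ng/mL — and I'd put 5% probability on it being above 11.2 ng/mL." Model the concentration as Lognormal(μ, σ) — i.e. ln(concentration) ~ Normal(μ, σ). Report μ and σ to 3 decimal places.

If T ~ Lognormal(μ,σ) then ln T ~ Normal(μ,σ), so the p-quantile of ln T is μ + z_p·σ.
ln(4.21) = 1.437 and ln(11.2) = 2.416; z_{0.1} = -1.282, z_{0.95} = 1.645.
σ = (2.416 − 1.437)/(1.645 − (-1.282)) = 0.334.
μ = 1.437 − (-1.282)·0.334 = 1.866.

μ ≈ 1.866, σ ≈ 0.334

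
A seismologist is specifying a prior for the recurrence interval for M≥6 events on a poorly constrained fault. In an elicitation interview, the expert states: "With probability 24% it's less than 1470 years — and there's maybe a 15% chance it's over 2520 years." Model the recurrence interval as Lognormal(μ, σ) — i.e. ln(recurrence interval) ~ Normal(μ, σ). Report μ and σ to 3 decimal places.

If T ~ Lognormal(μ,σ) then ln T ~ Normal(μ,σ), so the p-quantile of ln T is μ + z_p·σ.
ln(1470) = 7.293 and ln(2520) = 7.832; z_{0.24} = -0.7063, z_{0.85} = 1.036.
σ = (7.832 − 7.293)/(1.036 − (-0.7063)) = 0.309.
μ = 7.293 − (-0.7063)·0.309 = 7.511.

μ ≈ 7.511, σ ≈ 0.309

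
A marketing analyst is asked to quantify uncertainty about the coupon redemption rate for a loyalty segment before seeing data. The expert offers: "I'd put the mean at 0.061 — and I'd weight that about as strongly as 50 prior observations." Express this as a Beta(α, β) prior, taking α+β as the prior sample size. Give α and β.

α = 3.05, β = 46.95

Under the effective-sample-size interpretation, Beta(α, β) has prior mean α/(α+β) and prior sample size α+β.
So α+β = 50 and α/(α+β) = 0.061, giving α = 0.061·50 = 3.05 and β = 50 − 3.05 = 46.95.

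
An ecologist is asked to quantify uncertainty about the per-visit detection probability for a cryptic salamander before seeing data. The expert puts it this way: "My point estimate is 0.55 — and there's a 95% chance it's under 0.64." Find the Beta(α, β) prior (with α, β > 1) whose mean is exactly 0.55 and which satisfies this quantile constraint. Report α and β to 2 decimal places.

α ≈ 44.28, β ≈ 36.23

With mean 0.55 fixed, write α = 0.55s, β = 0.45s where s = α+β.
Need P(θ < 0.64) = 0.95 under Beta(0.55s, 0.45s). Normal approximation: (q−m)/√(m(1−m)/s) ≈ z_{0.95} = 1.64, so s ≈ 0.55·0.45·(1.64)²/(0.64−0.55)² = 82.7.
At s = 82.7: P(θ<0.64) ≈ 0.952. Adjusting to match 0.95 gives s ≈ 80.51.
So α = 0.55·80.51 ≈ 44.28, β = 0.45·80.51 ≈ 36.23.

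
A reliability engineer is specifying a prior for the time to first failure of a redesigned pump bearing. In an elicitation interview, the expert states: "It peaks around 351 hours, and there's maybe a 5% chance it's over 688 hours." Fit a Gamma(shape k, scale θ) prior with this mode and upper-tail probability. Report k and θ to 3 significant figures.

k ≈ 7.13, θ ≈ 57.3

Gamma(k,θ) with k>1 has mode (k−1)θ, so θ = 351/(k−1).
Need P(X < 688) = 0.95 with θ tied to k this way. Start at k = 2, θ = 351: P(X<688) ≈ 0.583.
Too low — raise k to concentrate. Iterating converges to k ≈ 7.13.
Then θ = 351/(7.13−1) ≈ 57.3.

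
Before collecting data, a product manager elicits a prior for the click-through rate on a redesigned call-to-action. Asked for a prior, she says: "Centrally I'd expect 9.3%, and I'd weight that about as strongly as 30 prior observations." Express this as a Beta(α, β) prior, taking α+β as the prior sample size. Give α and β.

α = 2.79, β = 27.21

Under the effective-sample-size interpretation, Beta(α, β) has prior mean α/(α+β) and prior sample size α+β.
So α+β = 30 and α/(α+β) = 0.093, giving α = 0.093·30 = 2.79 and β = 30 − 2.79 = 27.21.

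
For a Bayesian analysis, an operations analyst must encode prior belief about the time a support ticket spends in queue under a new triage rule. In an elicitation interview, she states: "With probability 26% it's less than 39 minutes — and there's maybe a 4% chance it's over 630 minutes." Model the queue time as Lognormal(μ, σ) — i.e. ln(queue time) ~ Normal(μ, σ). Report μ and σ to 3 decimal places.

μ ≈ 4.411, σ ≈ 1.162

If T ~ Lognormal(μ,σ) then ln T ~ Normal(μ,σ), so the p-quantile of ln T is μ + z_p·σ.
ln(39) = 3.664 and ln(630) = 6.446; z_{0.26} = -0.6433, z_{0.96} = 1.751.
σ = (6.446 − 3.664)/(1.751 − (-0.6433)) = 1.162.
μ = 3.664 − (-0.6433)·1.162 = 4.411.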